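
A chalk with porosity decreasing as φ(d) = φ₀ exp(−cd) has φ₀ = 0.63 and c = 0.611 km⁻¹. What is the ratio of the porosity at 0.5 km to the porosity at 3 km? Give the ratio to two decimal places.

φ(d₁)/φ(d₂) = e^(−c·d₁)/e^(−c·d₂) = e^{c(d₂−d₁)}
= exp(0.611 × 2.5) = exp(1.527) = 4.6066

4.61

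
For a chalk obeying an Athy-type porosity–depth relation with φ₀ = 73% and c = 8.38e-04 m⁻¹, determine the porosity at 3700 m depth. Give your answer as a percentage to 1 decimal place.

Working in km (1 km = 1000 m; c in km⁻¹ = c in m⁻¹ × 1000):
φ = φ₀·exp(−c·z) = 0.73 × exp(−0.838 × 3.7) = 0.73 × exp(−3.101)
  = 0.73 × 0.0450 = 0.0329

3.3%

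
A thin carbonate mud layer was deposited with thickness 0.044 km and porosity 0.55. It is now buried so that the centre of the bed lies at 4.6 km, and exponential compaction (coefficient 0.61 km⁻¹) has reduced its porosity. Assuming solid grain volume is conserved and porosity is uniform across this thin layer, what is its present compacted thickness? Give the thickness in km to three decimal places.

Porosity at 4.6 km: φ = 0.55·exp(−0.61×4.6) = 0.0332
Solid-volume conservation: h(1−φ) = h₀(1−φ₀) ⇒ h = h₀·(1−φ₀)/(1−φ)
h = 0.044 × (1 − 0.55)/(1 − 0.0332) = 0.044 × 0.4655 = 0.0205 km

0.020 km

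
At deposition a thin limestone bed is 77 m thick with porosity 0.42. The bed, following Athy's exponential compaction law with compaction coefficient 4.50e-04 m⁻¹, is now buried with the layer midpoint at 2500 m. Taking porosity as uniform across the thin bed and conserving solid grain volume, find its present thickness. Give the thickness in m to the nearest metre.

52 m

Working in km (1 km = 1000 m; k in km⁻¹ = k in m⁻¹ × 1000):
Porosity at 2.5 km: phi = 0.42·exp(−0.45×2.5) = 0.1364
Solid-volume conservation: h(1−phi) = h₀(1−phi₀) ⇒ h = h₀·(1−phi₀)/(1−phi)
h = 0.077 × (1 − 0.42)/(1 − 0.1364) = 0.077 × 0.6716 = 0.0517 km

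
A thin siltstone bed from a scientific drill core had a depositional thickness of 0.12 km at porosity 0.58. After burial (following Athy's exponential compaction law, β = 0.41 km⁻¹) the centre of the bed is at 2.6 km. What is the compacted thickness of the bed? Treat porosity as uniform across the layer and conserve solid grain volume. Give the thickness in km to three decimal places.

Porosity at 2.6 km: φ = 0.58·exp(−0.41×2.6) = 0.1997
Solid-volume conservation: h(1−φ) = h₀(1−φ₀) ⇒ h = h₀·(1−φ₀)/(1−φ)
h = 0.12 × (1 − 0.58)/(1 − 0.1997) = 0.12 × 0.5248 = 0.0630 km

0.063 km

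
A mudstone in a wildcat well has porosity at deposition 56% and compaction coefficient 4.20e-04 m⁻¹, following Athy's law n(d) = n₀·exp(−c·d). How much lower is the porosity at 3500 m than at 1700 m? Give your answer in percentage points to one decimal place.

14.5 percentage points

Working in km (1 km = 1000 m; c in km⁻¹ = c in m⁻¹ × 1000):
n(1.7) = 0.56·e^(−0.42×1.7) = 0.2742
n(3.5) = 0.56·e^(−0.42×3.5) = 0.1288
Δn = 0.2742 − 0.1288 = 0.1455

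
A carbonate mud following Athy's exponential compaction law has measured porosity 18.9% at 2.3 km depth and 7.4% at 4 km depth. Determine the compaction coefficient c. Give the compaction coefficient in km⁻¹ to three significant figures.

Athy: phi(d) = phi₀ e^(−cd) ⇒ phi₁/phi₂ = e^{c(d₂−d₁)} ⇒ c = ln(phi₁/phi₂)/(d₂−d₁)
c = ln(0.189/0.074) / (4 − 2.3) = ln(2.554) / 1.7 = 0.9377 / 1.7 = 0.5516 km⁻¹

0.552 km⁻¹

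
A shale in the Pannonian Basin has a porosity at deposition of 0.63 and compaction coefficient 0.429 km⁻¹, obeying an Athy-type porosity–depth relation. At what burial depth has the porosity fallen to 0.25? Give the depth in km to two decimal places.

Invert Athy's law: Z = ln(n₀/n) / β
Z = ln(0.63/0.25) / 0.429 = ln(2.52) / 0.429 = 0.9243 / 0.429 = 2.154 km

2.15 km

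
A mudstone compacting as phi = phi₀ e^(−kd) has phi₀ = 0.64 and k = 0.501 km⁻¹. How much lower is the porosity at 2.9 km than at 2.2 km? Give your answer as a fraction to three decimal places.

phi(2.2) = 0.64·e^(−0.501×2.2) = 0.2126
phi(2.9) = 0.64·e^(−0.501×2.9) = 0.1497
Δphi = 0.2126 − 0.1497 = 0.0629

0.063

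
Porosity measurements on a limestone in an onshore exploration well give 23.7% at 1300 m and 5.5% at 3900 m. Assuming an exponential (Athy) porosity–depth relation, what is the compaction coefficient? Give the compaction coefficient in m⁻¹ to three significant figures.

Working in km (1 km = 1000 m; k in km⁻¹ = k in m⁻¹ × 1000):
Athy: phi(Z) = phi₀ e^(−kZ) ⇒ phi₁/phi₂ = e^{k(Z₂−Z₁)} ⇒ k = ln(phi₁/phi₂)/(Z₂−Z₁)
k = ln(0.237/0.055) / (3.9 − 1.3) = ln(4.309) / 2.6 = 1.4607 / 2.6 = 0.5618 km⁻¹

0.000562 m⁻¹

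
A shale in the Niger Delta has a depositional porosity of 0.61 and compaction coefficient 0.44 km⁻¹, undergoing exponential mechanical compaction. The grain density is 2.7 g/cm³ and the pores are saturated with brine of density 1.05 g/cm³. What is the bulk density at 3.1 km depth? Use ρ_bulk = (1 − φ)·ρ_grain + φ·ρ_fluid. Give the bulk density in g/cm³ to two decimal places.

2.44 g/cm³

Porosity at depth: phi = 0.61·exp(−0.44×3.1) = 0.61×0.2556 = 0.1559
Bulk density: ρ_b = (1−phi)ρ_g + phi·ρ_f = 0.8441×2.7 + 0.1559×1.05
       = 2.279 + 0.164 = 2.443 g/cm³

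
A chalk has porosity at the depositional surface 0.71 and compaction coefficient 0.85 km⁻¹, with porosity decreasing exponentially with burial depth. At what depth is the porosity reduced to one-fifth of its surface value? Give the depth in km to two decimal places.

1.89 km

phi/phi₀ = 1/5 ⇒ exp(−k·d) = 1/5 ⇒ d = ln(5) / k
d = 1.6094 / 0.85 = 1.893 km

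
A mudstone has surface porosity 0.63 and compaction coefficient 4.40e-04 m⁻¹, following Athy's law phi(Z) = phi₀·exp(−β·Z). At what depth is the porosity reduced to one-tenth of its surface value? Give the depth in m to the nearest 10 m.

5230 m

Working in km (1 km = 1000 m; β in km⁻¹ = β in m⁻¹ × 1000):
phi/phi₀ = 1/10 ⇒ exp(−β·Z) = 1/10 ⇒ Z = ln(10) / β
Z = 2.3026 / 0.44 = 5.233 km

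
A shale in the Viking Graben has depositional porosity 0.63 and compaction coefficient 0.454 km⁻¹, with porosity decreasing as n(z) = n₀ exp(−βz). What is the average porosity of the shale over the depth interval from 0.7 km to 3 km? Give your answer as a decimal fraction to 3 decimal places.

0.285

⟨n⟩ = (1/(z₂−z₁)) ∫ n₀ e^(−βz) dz = n₀·(e^(−β·z₁) − e^(−β·z₂)) / (β·(z₂−z₁))
e^(−0.454×0.7) = 0.7277; e^(−0.454×3) = 0.2561
⟨n⟩ = 0.63 × (0.7277 − 0.2561) / (0.454 × 2.3) = 0.63 × 0.4516 = 0.2845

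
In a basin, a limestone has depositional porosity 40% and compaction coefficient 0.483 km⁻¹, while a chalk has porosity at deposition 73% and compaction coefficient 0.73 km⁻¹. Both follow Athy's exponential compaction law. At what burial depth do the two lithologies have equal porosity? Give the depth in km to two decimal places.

2.44 km

Set phi₀ₐ e^(−cₐZ) = phi₀ᵦ e^(−cᵦZ) ⇒ ln(phi₀ₐ/phi₀ᵦ) = (cₐ − cᵦ)·Z
Z = ln(0.4/0.73) / (0.483 − 0.73) = -0.6016 / -0.247 = 2.436 km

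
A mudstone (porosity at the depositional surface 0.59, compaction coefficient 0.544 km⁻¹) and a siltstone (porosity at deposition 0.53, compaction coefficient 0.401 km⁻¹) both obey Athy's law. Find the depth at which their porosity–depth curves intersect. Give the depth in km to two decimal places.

Set phi₀ₐ e^(−cₐz) = phi₀ᵦ e^(−cᵦz) ⇒ ln(phi₀ₐ/phi₀ᵦ) = (cₐ − cᵦ)·z
z = ln(0.59/0.53) / (0.544 − 0.401) = 0.1072 / 0.143 = 0.750 km

0.75 km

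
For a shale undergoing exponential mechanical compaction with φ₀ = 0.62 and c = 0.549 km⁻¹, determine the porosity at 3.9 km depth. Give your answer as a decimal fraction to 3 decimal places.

0.073

φ = φ₀·exp(−c·z) = 0.62 × exp(−0.549 × 3.9) = 0.62 × exp(−2.141)
  = 0.62 × 0.1175 = 0.0729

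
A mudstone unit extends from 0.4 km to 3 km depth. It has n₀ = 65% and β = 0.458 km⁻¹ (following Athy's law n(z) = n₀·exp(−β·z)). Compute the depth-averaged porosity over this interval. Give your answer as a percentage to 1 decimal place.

⟨n⟩ = (1/(z₂−z₁)) ∫ n₀ e^(−βz) dz = n₀·(e^(−β·z₁) − e^(−β·z₂)) / (β·(z₂−z₁))
e^(−0.458×0.4) = 0.8326; e^(−0.458×3) = 0.2531
⟨n⟩ = 0.65 × (0.8326 − 0.2531) / (0.458 × 2.6) = 0.65 × 0.4867 = 0.3163

31.6%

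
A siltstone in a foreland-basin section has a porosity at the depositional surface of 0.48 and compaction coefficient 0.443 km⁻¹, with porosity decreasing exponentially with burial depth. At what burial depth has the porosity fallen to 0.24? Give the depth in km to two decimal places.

Invert Athy's law: Z = ln(n₀/n) / k
Z = ln(0.48/0.24) / 0.443 = ln(2) / 0.443 = 0.6931 / 0.443 = 1.565 km

1.56 km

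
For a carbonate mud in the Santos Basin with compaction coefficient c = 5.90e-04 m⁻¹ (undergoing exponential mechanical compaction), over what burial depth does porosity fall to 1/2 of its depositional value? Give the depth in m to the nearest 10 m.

1170 m

Working in km (1 km = 1000 m; c in km⁻¹ = c in m⁻¹ × 1000):
n/n₀ = 1/2 ⇒ exp(−c·Z) = 1/2 ⇒ Z = ln(2) / c
Z = 0.6931 / 0.59 = 1.175 km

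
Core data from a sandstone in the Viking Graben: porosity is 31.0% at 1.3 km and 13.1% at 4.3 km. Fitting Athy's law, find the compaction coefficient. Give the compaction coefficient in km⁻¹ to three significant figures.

Athy: phi(Z) = phi₀ e^(−kZ) ⇒ phi₁/phi₂ = e^{k(Z₂−Z₁)} ⇒ k = ln(phi₁/phi₂)/(Z₂−Z₁)
k = ln(0.31/0.131) / (4.3 − 1.3) = ln(2.366) / 3 = 0.8614 / 3 = 0.2871 km⁻¹

0.287 km⁻¹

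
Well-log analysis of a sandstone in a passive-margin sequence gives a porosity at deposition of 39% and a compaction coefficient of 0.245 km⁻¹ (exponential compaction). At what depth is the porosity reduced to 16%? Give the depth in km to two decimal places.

Invert Athy's law: d = ln(φ₀/φ) / k
d = ln(0.39/0.16) / 0.245 = ln(2.438) / 0.245 = 0.8910 / 0.245 = 3.637 km

3.64 km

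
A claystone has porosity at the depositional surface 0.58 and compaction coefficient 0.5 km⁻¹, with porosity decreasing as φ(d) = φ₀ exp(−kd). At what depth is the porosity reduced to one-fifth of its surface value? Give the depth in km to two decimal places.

3.22 km

φ/φ₀ = 1/5 ⇒ exp(−k·d) = 1/5 ⇒ d = ln(5) / k
d = 1.6094 / 0.5 = 3.219 km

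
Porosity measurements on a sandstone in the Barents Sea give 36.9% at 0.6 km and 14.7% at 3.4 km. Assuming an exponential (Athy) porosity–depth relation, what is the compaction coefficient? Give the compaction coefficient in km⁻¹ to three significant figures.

Athy: phi(d) = phi₀ e^(−cd) ⇒ phi₁/phi₂ = e^{c(d₂−d₁)} ⇒ c = ln(phi₁/phi₂)/(d₂−d₁)
c = ln(0.369/0.147) / (3.4 − 0.6) = ln(2.51) / 2.8 = 0.9204 / 2.8 = 0.3287 km⁻¹

0.329 km⁻¹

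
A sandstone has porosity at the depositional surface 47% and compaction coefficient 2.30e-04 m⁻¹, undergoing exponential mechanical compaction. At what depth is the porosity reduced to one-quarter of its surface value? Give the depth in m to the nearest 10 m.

6030 m

Working in km (1 km = 1000 m; c in km⁻¹ = c in m⁻¹ × 1000):
phi/phi₀ = 1/4 ⇒ exp(−c·z) = 1/4 ⇒ z = ln(4) / c
z = 1.3863 / 0.23 = 6.027 km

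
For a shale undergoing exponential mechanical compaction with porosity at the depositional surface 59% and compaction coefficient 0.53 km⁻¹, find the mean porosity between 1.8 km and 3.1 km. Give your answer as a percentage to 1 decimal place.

⟨n⟩ = (1/(Z₂−Z₁)) ∫ n₀ e^(−βZ) dZ = n₀·(e^(−β·Z₁) − e^(−β·Z₂)) / (β·(Z₂−Z₁))
e^(−0.53×1.8) = 0.3852; e^(−0.53×3.1) = 0.1934
⟨n⟩ = 0.59 × (0.3852 − 0.1934) / (0.53 × 1.3) = 0.59 × 0.2784 = 0.1642

16.4%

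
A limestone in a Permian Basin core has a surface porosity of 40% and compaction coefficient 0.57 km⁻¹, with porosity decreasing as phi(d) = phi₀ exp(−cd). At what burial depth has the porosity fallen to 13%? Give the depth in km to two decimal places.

Invert Athy's law: d = ln(phi₀/phi) / c
d = ln(0.4/0.13) / 0.57 = ln(3.077) / 0.57 = 1.1239 / 0.57 = 1.972 km

1.97 km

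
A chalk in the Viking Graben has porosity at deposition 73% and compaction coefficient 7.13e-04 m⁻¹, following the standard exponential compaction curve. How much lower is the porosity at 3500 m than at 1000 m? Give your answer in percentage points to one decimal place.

29.8 percentage points

Working in km (1 km = 1000 m; k in km⁻¹ = k in m⁻¹ × 1000):
n(1) = 0.73·e^(−0.713×1) = 0.3578
n(3.5) = 0.73·e^(−0.713×3.5) = 0.0602
Δn = 0.3578 − 0.0602 = 0.2976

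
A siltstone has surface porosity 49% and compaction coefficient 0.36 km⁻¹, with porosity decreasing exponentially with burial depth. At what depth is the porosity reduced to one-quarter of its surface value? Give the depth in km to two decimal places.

φ/φ₀ = 1/4 ⇒ exp(−β·d) = 1/4 ⇒ d = ln(4) / β
d = 1.3863 / 0.36 = 3.851 km

3.85 km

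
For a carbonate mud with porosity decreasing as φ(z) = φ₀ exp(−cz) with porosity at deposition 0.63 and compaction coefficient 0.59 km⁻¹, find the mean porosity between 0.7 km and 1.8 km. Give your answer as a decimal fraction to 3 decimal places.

0.307

⟨φ⟩ = (1/(z₂−z₁)) ∫ φ₀ e^(−cz) dz = φ₀·(e^(−c·z₁) − e^(−c·z₂)) / (c·(z₂−z₁))
e^(−0.59×0.7) = 0.6617; e^(−0.59×1.8) = 0.3458
⟨φ⟩ = 0.63 × (0.6617 − 0.3458) / (0.59 × 1.1) = 0.63 × 0.4867 = 0.3067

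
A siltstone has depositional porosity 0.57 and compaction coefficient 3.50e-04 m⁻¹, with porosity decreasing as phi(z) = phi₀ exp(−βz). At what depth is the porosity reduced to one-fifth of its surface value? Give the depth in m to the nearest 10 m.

Working in km (1 km = 1000 m; β in km⁻¹ = β in m⁻¹ × 1000):
phi/phi₀ = 1/5 ⇒ exp(−β·z) = 1/5 ⇒ z = ln(5) / β
z = 1.6094 / 0.35 = 4.598 km

4600 m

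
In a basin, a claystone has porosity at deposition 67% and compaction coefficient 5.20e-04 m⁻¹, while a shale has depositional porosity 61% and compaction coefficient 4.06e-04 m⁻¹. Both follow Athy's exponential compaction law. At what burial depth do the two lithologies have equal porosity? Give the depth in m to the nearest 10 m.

820 m

Working in km (1 km = 1000 m; c in km⁻¹ = c in m⁻¹ × 1000):
Set φ₀ₐ e^(−cₐz) = φ₀ᵦ e^(−cᵦz) ⇒ ln(φ₀ₐ/φ₀ᵦ) = (cₐ − cᵦ)·z
z = ln(0.67/0.61) / (0.52 − 0.406) = 0.0938 / 0.114 = 0.823 km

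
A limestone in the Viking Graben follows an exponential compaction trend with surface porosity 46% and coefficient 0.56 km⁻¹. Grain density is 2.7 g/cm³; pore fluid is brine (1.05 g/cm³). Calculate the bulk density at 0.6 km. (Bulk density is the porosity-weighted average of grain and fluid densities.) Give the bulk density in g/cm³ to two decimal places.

2.16 g/cm³

Porosity at depth: n = 0.46·exp(−0.56×0.6) = 0.46×0.7146 = 0.3287
Bulk density: ρ_b = (1−n)ρ_g + n·ρ_f = 0.6713×2.7 + 0.3287×1.05
       = 1.812 + 0.345 = 2.158 g/cm³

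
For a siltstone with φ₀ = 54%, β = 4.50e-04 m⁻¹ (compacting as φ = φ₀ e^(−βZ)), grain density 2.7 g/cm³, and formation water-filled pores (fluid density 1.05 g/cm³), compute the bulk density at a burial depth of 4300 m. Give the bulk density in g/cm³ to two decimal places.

Working in km (1 km = 1000 m; β in km⁻¹ = β in m⁻¹ × 1000):
Porosity at depth: φ = 0.54·exp(−0.45×4.3) = 0.54×0.1444 = 0.0780
Bulk density: ρ_b = (1−φ)ρ_g + φ·ρ_f = 0.9220×2.7 + 0.0780×1.05
       = 2.489 + 0.082 = 2.571 g/cm³

2.57 g/cm³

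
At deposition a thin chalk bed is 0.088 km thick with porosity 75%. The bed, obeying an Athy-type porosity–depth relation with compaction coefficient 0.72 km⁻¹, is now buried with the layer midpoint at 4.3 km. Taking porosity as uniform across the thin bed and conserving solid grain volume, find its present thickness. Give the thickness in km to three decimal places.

Porosity at 4.3 km: n = 0.75·exp(−0.72×4.3) = 0.0339
Solid-volume conservation: h(1−n) = h₀(1−n₀) ⇒ h = h₀·(1−n₀)/(1−n)
h = 0.088 × (1 − 0.75)/(1 − 0.0339) = 0.088 × 0.2588 = 0.0228 km

0.023 km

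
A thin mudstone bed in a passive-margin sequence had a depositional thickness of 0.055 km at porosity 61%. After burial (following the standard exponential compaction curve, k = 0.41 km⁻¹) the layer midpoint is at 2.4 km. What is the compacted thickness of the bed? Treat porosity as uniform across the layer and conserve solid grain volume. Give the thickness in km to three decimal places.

Porosity at 2.4 km: n = 0.61·exp(−0.41×2.4) = 0.2280
Solid-volume conservation: h(1−n) = h₀(1−n₀) ⇒ h = h₀·(1−n₀)/(1−n)
h = 0.055 × (1 − 0.61)/(1 − 0.2280) = 0.055 × 0.5052 = 0.0278 km

0.028 km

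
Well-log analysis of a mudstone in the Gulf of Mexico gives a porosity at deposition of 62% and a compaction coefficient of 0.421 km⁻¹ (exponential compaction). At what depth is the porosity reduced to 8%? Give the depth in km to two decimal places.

Invert Athy's law: z = ln(n₀/n) / c
z = ln(0.62/0.08) / 0.421 = ln(7.75) / 0.421 = 2.0477 / 0.421 = 4.864 km

4.86 km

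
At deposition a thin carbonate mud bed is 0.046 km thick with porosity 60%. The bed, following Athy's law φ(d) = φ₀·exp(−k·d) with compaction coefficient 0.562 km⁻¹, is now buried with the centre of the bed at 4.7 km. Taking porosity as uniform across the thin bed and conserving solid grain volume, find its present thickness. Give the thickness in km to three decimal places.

0.019 km

Porosity at 4.7 km: φ = 0.6·exp(−0.562×4.7) = 0.0428
Solid-volume conservation: h(1−φ) = h₀(1−φ₀) ⇒ h = h₀·(1−φ₀)/(1−φ)
h = 0.046 × (1 − 0.6)/(1 − 0.0428) = 0.046 × 0.4179 = 0.0192 km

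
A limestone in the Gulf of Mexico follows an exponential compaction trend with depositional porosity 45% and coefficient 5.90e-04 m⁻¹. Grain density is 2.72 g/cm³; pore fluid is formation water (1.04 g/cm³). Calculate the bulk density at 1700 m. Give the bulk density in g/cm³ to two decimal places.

Working in km (1 km = 1000 m; k in km⁻¹ = k in m⁻¹ × 1000):
Porosity at depth: n = 0.45·exp(−0.59×1.7) = 0.45×0.3668 = 0.1650
Bulk density: ρ_b = (1−n)ρ_g + n·ρ_f = 0.8350×2.72 + 0.1650×1.04
       = 2.271 + 0.172 = 2.443 g/cm³

2.44 g/cm³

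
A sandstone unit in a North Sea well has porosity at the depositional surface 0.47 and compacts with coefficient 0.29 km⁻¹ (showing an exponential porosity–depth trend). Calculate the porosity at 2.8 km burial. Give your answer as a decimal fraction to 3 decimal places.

φ = φ₀·exp(−c·z) = 0.47 × exp(−0.29 × 2.8) = 0.47 × exp(−0.812)
  = 0.47 × 0.4440 = 0.2087

0.209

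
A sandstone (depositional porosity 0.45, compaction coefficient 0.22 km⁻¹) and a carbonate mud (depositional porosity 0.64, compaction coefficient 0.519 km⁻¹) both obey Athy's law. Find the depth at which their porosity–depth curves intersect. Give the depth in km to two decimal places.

Set n₀ₐ e^(−βₐZ) = n₀ᵦ e^(−βᵦZ) ⇒ ln(n₀ₐ/n₀ᵦ) = (βₐ − βᵦ)·Z
Z = ln(0.45/0.64) / (0.22 − 0.519) = -0.3522 / -0.299 = 1.178 km

1.18 km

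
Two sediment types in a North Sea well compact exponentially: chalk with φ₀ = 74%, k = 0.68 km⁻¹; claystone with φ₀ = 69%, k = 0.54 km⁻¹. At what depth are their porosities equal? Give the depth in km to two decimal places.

Set φ₀ₐ e^(−kₐd) = φ₀ᵦ e^(−kᵦd) ⇒ ln(φ₀ₐ/φ₀ᵦ) = (kₐ − kᵦ)·d
d = ln(0.74/0.69) / (0.68 − 0.54) = 0.0700 / 0.14 = 0.500 km

0.50 km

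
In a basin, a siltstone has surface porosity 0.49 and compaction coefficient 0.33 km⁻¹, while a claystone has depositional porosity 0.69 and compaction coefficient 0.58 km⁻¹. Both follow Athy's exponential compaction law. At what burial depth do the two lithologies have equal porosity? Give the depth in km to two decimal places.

Set phi₀ₐ e^(−cₐZ) = phi₀ᵦ e^(−cᵦZ) ⇒ ln(phi₀ₐ/phi₀ᵦ) = (cₐ − cᵦ)·Z
Z = ln(0.49/0.69) / (0.33 − 0.58) = -0.3423 / -0.25 = 1.369 km

1.37 km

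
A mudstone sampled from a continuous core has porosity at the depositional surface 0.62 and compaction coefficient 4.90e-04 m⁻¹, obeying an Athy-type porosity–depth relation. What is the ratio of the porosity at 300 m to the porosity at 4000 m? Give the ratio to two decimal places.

6.13

Working in km (1 km = 1000 m; c in km⁻¹ = c in m⁻¹ × 1000):
n(d₁)/n(d₂) = e^(−c·d₁)/e^(−c·d₂) = e^{c(d₂−d₁)}
= exp(0.49 × 3.7) = exp(1.813) = 6.1288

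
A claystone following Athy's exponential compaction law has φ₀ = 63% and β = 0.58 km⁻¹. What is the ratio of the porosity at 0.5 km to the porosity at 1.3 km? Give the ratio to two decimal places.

1.59

φ(d₁)/φ(d₂) = e^(−β·d₁)/e^(−β·d₂) = e^{β(d₂−d₁)}
= exp(0.58 × 0.8) = exp(0.464) = 1.5904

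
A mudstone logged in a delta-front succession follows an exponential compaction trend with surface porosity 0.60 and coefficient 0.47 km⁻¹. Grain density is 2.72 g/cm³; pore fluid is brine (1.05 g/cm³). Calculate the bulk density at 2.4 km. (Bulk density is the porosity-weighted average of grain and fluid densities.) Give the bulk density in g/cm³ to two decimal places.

Porosity at depth: φ = 0.6·exp(−0.47×2.4) = 0.6×0.3237 = 0.1942
Bulk density: ρ_b = (1−φ)ρ_g + φ·ρ_f = 0.8058×2.72 + 0.1942×1.05
       = 2.192 + 0.204 = 2.396 g/cm³

2.40 g/cm³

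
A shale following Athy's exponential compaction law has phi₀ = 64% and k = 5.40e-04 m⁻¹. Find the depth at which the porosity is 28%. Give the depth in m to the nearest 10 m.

1530 m

Working in km (1 km = 1000 m; k in km⁻¹ = k in m⁻¹ × 1000):
Invert Athy's law: Z = ln(phi₀/phi) / k
Z = ln(0.64/0.28) / 0.54 = ln(2.286) / 0.54 = 0.8267 / 0.54 = 1.531 km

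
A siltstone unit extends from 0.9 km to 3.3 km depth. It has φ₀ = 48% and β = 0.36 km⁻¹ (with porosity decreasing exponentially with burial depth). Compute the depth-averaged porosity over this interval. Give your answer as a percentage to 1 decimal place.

⟨φ⟩ = (1/(Z₂−Z₁)) ∫ φ₀ e^(−βZ) dZ = φ₀·(e^(−β·Z₁) − e^(−β·Z₂)) / (β·(Z₂−Z₁))
e^(−0.36×0.9) = 0.7233; e^(−0.36×3.3) = 0.3048
⟨φ⟩ = 0.48 × (0.7233 − 0.3048) / (0.36 × 2.4) = 0.48 × 0.4843 = 0.2325

23.2%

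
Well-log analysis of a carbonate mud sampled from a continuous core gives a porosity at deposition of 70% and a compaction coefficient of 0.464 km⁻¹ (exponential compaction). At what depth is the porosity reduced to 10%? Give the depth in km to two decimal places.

4.19 km

Invert Athy's law: Z = ln(phi₀/phi) / c
Z = ln(0.7/0.1) / 0.464 = ln(7) / 0.464 = 1.9459 / 0.464 = 4.194 km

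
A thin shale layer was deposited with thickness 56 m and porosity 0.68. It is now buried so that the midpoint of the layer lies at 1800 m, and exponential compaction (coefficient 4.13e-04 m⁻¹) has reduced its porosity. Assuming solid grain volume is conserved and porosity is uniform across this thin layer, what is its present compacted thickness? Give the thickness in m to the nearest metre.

Working in km (1 km = 1000 m; c in km⁻¹ = c in m⁻¹ × 1000):
Porosity at 1.8 km: phi = 0.68·exp(−0.413×1.8) = 0.3233
Solid-volume conservation: h(1−phi) = h₀(1−phi₀) ⇒ h = h₀·(1−phi₀)/(1−phi)
h = 0.056 × (1 − 0.68)/(1 − 0.3233) = 0.056 × 0.4729 = 0.0265 km

26 m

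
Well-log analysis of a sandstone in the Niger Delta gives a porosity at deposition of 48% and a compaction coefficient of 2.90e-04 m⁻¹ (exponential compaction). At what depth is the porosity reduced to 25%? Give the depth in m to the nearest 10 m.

Working in km (1 km = 1000 m; k in km⁻¹ = k in m⁻¹ × 1000):
Invert Athy's law: Z = ln(n₀/n) / k
Z = ln(0.48/0.25) / 0.29 = ln(1.92) / 0.29 = 0.6523 / 0.29 = 2.249 km

2250 m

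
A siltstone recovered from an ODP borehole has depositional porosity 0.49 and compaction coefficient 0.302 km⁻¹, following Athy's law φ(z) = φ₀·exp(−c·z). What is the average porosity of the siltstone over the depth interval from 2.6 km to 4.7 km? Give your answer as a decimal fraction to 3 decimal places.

0.165

⟨φ⟩ = (1/(z₂−z₁)) ∫ φ₀ e^(−cz) dz = φ₀·(e^(−c·z₁) − e^(−c·z₂)) / (c·(z₂−z₁))
e^(−0.302×2.6) = 0.4560; e^(−0.302×4.7) = 0.2419
⟨φ⟩ = 0.49 × (0.4560 − 0.2419) / (0.302 × 2.1) = 0.49 × 0.3377 = 0.1655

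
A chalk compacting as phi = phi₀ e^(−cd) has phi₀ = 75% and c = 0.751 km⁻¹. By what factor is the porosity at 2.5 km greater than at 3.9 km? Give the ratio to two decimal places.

2.86

phi(d₁)/phi(d₂) = e^(−c·d₁)/e^(−c·d₂) = e^{c(d₂−d₁)}
= exp(0.751 × 1.4) = exp(1.051) = 2.8617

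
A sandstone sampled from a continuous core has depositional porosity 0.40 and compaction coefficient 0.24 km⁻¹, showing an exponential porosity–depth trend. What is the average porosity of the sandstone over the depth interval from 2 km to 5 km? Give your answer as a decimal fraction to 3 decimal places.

0.176

⟨phi⟩ = (1/(d₂−d₁)) ∫ phi₀ e^(−cd) dd = phi₀·(e^(−c·d₁) − e^(−c·d₂)) / (c·(d₂−d₁))
e^(−0.24×2) = 0.6188; e^(−0.24×5) = 0.3012
⟨phi⟩ = 0.4 × (0.6188 − 0.3012) / (0.24 × 3) = 0.4 × 0.4411 = 0.1764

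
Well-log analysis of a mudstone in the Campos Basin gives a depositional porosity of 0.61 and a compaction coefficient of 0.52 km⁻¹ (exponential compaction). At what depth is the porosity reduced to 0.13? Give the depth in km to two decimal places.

2.97 km

Invert Athy's law: Z = ln(n₀/n) / β
Z = ln(0.61/0.13) / 0.52 = ln(4.692) / 0.52 = 1.5459 / 0.52 = 2.973 km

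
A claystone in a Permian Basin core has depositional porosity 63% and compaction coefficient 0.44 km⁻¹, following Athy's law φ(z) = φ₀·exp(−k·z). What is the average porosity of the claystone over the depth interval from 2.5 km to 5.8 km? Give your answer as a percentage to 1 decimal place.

⟨φ⟩ = (1/(z₂−z₁)) ∫ φ₀ e^(−kz) dz = φ₀·(e^(−k·z₁) − e^(−k·z₂)) / (k·(z₂−z₁))
e^(−0.44×2.5) = 0.3329; e^(−0.44×5.8) = 0.0779
⟨φ⟩ = 0.63 × (0.3329 − 0.0779) / (0.44 × 3.3) = 0.63 × 0.1756 = 0.1106

11.1%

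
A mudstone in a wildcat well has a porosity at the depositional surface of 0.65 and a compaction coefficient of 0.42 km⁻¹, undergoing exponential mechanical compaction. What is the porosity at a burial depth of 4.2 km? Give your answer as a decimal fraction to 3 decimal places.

0.111

phi = phi₀·exp(−k·Z) = 0.65 × exp(−0.42 × 4.2) = 0.65 × exp(−1.764)
  = 0.65 × 0.1714 = 0.1114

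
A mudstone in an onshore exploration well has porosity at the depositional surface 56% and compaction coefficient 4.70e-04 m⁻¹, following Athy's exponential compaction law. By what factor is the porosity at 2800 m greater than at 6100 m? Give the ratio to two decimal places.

Working in km (1 km = 1000 m; k in km⁻¹ = k in m⁻¹ × 1000):
φ(Z₁)/φ(Z₂) = e^(−k·Z₁)/e^(−k·Z₂) = e^{k(Z₂−Z₁)}
= exp(0.47 × 3.3) = exp(1.551) = 4.7162

4.72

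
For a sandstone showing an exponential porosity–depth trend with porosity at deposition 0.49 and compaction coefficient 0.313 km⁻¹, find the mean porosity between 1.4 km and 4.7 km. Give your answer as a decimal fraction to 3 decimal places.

0.197

⟨phi⟩ = (1/(Z₂−Z₁)) ∫ phi₀ e^(−kZ) dZ = phi₀·(e^(−k·Z₁) − e^(−k·Z₂)) / (k·(Z₂−Z₁))
e^(−0.313×1.4) = 0.6452; e^(−0.313×4.7) = 0.2297
⟨phi⟩ = 0.49 × (0.6452 − 0.2297) / (0.313 × 3.3) = 0.49 × 0.4023 = 0.1971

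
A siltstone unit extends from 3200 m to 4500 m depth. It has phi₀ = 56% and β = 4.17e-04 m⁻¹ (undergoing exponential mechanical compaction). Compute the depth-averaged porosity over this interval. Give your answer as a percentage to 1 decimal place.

Working in km (1 km = 1000 m; β in km⁻¹ = β in m⁻¹ × 1000):
⟨phi⟩ = (1/(z₂−z₁)) ∫ phi₀ e^(−βz) dz = phi₀·(e^(−β·z₁) − e^(−β·z₂)) / (β·(z₂−z₁))
e^(−0.417×3.2) = 0.2633; e^(−0.417×4.5) = 0.1531
⟨phi⟩ = 0.56 × (0.2633 − 0.1531) / (0.417 × 1.3) = 0.56 × 0.2033 = 0.1138

11.4%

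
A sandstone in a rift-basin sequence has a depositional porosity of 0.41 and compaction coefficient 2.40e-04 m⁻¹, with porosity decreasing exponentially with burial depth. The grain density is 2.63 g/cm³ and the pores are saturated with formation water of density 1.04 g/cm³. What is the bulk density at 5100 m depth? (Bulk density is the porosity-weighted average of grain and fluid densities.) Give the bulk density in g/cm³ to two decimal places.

Working in km (1 km = 1000 m; c in km⁻¹ = c in m⁻¹ × 1000):
Porosity at depth: n = 0.41·exp(−0.24×5.1) = 0.41×0.2941 = 0.1206
Bulk density: ρ_b = (1−n)ρ_g + n·ρ_f = 0.8794×2.63 + 0.1206×1.04
       = 2.313 + 0.125 = 2.438 g/cm³

2.44 g/cm³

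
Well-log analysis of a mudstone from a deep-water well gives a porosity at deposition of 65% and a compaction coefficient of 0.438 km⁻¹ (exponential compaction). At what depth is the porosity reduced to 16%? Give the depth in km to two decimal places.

3.20 km

Invert Athy's law: Z = ln(phi₀/phi) / β
Z = ln(0.65/0.16) / 0.438 = ln(4.062) / 0.438 = 1.4018 / 0.438 = 3.200 km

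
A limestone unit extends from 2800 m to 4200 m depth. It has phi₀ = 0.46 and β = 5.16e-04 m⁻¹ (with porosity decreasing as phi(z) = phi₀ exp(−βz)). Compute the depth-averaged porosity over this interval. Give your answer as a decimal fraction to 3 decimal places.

Working in km (1 km = 1000 m; β in km⁻¹ = β in m⁻¹ × 1000):
⟨phi⟩ = (1/(z₂−z₁)) ∫ phi₀ e^(−βz) dz = phi₀·(e^(−β·z₁) − e^(−β·z₂)) / (β·(z₂−z₁))
e^(−0.516×2.8) = 0.2358; e^(−0.516×4.2) = 0.1145
⟨phi⟩ = 0.46 × (0.2358 − 0.1145) / (0.516 × 1.4) = 0.46 × 0.1679 = 0.0772

0.077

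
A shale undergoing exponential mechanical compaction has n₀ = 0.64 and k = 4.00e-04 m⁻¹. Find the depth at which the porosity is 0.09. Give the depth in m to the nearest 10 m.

Working in km (1 km = 1000 m; k in km⁻¹ = k in m⁻¹ × 1000):
Invert Athy's law: Z = ln(n₀/n) / k
Z = ln(0.64/0.09) / 0.4 = ln(7.111) / 0.4 = 1.9617 / 0.4 = 4.904 km

4900 m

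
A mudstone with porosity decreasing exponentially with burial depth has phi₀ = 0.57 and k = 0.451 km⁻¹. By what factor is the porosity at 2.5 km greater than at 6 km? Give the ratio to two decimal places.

4.85

phi(Z₁)/phi(Z₂) = e^(−k·Z₁)/e^(−k·Z₂) = e^{k(Z₂−Z₁)}
= exp(0.451 × 3.5) = exp(1.579) = 4.8477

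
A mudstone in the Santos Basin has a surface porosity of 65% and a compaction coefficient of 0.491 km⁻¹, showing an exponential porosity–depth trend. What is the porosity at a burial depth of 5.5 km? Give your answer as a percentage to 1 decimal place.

4.4%

φ = φ₀·exp(−c·d) = 0.65 × exp(−0.491 × 5.5) = 0.65 × exp(−2.7)
  = 0.65 × 0.0672 = 0.0437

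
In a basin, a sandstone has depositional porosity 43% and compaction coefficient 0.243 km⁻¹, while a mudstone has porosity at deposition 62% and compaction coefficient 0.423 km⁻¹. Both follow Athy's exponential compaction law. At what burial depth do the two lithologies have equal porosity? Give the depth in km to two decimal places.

2.03 km

Set phi₀ₐ e^(−βₐZ) = phi₀ᵦ e^(−βᵦZ) ⇒ ln(phi₀ₐ/phi₀ᵦ) = (βₐ − βᵦ)·Z
Z = ln(0.43/0.62) / (0.243 − 0.423) = -0.3659 / -0.18 = 2.033 km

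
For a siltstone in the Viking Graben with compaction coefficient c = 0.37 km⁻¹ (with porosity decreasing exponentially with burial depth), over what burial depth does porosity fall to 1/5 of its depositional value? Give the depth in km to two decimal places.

φ/φ₀ = 1/5 ⇒ exp(−c·d) = 1/5 ⇒ d = ln(5) / c
d = 1.6094 / 0.37 = 4.350 km

4.35 km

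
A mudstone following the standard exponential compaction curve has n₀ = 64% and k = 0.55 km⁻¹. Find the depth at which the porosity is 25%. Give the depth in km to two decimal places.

Invert Athy's law: d = ln(n₀/n) / k
d = ln(0.64/0.25) / 0.55 = ln(2.56) / 0.55 = 0.9400 / 0.55 = 1.709 km

1.71 km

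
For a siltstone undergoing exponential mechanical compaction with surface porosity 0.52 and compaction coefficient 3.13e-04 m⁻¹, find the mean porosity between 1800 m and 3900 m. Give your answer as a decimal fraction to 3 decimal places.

Working in km (1 km = 1000 m; β in km⁻¹ = β in m⁻¹ × 1000):
⟨phi⟩ = (1/(z₂−z₁)) ∫ phi₀ e^(−βz) dz = phi₀·(e^(−β·z₁) − e^(−β·z₂)) / (β·(z₂−z₁))
e^(−0.313×1.8) = 0.5693; e^(−0.313×3.9) = 0.2950
⟨phi⟩ = 0.52 × (0.5693 − 0.2950) / (0.313 × 2.1) = 0.52 × 0.4172 = 0.2170

0.217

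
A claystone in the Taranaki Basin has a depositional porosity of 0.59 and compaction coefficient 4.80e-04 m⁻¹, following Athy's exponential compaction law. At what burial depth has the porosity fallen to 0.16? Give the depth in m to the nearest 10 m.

Working in km (1 km = 1000 m; k in km⁻¹ = k in m⁻¹ × 1000):
Invert Athy's law: z = ln(φ₀/φ) / k
z = ln(0.59/0.16) / 0.48 = ln(3.687) / 0.48 = 1.3049 / 0.48 = 2.719 km

2720 m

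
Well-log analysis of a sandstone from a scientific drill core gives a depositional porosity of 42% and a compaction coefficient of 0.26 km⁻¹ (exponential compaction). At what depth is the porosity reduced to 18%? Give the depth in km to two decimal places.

3.26 km

Invert Athy's law: d = ln(phi₀/phi) / k
d = ln(0.42/0.18) / 0.26 = ln(2.333) / 0.26 = 0.8473 / 0.26 = 3.259 km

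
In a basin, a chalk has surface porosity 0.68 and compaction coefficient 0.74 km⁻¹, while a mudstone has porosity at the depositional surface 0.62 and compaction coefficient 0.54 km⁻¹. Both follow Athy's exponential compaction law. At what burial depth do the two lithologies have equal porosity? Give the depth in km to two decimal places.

Set φ₀ₐ e^(−cₐd) = φ₀ᵦ e^(−cᵦd) ⇒ ln(φ₀ₐ/φ₀ᵦ) = (cₐ − cᵦ)·d
d = ln(0.68/0.62) / (0.74 − 0.54) = 0.0924 / 0.2 = 0.462 km

0.46 km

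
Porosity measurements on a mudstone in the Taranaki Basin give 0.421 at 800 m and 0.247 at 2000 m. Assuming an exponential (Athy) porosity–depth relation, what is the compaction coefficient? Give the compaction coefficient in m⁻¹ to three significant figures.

0.000444 m⁻¹

Working in km (1 km = 1000 m; c in km⁻¹ = c in m⁻¹ × 1000):
Athy: n(d) = n₀ e^(−cd) ⇒ n₁/n₂ = e^{c(d₂−d₁)} ⇒ c = ln(n₁/n₂)/(d₂−d₁)
c = ln(0.421/0.247) / (2 − 0.8) = ln(1.704) / 1.2 = 0.5332 / 1.2 = 0.4444 km⁻¹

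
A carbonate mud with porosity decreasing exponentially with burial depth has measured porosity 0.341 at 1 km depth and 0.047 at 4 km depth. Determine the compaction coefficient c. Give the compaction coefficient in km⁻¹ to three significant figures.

0.661 km⁻¹

Athy: phi(d) = phi₀ e^(−cd) ⇒ phi₁/phi₂ = e^{c(d₂−d₁)} ⇒ c = ln(phi₁/phi₂)/(d₂−d₁)
c = ln(0.341/0.047) / (4 − 1) = ln(7.255) / 3 = 1.9817 / 3 = 0.6606 km⁻¹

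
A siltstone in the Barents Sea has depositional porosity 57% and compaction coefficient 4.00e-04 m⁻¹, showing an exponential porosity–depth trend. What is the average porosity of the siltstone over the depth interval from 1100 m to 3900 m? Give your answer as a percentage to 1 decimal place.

Working in km (1 km = 1000 m; c in km⁻¹ = c in m⁻¹ × 1000):
⟨phi⟩ = (1/(z₂−z₁)) ∫ phi₀ e^(−cz) dz = phi₀·(e^(−c·z₁) − e^(−c·z₂)) / (c·(z₂−z₁))
e^(−0.4×1.1) = 0.6440; e^(−0.4×3.9) = 0.2101
⟨phi⟩ = 0.57 × (0.6440 − 0.2101) / (0.4 × 2.8) = 0.57 × 0.3874 = 0.2208

22.1%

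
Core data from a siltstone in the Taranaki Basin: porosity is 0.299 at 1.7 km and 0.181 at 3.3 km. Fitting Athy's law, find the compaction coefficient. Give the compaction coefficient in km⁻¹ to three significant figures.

0.314 km⁻¹

Athy: phi(Z) = phi₀ e^(−kZ) ⇒ phi₁/phi₂ = e^{k(Z₂−Z₁)} ⇒ k = ln(phi₁/phi₂)/(Z₂−Z₁)
k = ln(0.299/0.181) / (3.3 − 1.7) = ln(1.652) / 1.6 = 0.5019 / 1.6 = 0.3137 km⁻¹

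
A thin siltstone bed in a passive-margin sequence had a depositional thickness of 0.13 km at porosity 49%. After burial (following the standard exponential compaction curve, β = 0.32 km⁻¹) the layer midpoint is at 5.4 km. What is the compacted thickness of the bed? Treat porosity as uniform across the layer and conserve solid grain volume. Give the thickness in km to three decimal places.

Porosity at 5.4 km: n = 0.49·exp(−0.32×5.4) = 0.0870
Solid-volume conservation: h(1−n) = h₀(1−n₀) ⇒ h = h₀·(1−n₀)/(1−n)
h = 0.13 × (1 − 0.49)/(1 − 0.0870) = 0.13 × 0.5586 = 0.0726 km

0.073 km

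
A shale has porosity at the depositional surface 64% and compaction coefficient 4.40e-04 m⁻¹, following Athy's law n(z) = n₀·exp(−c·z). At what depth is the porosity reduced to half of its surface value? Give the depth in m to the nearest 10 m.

1580 m

Working in km (1 km = 1000 m; c in km⁻¹ = c in m⁻¹ × 1000):
n/n₀ = 1/2 ⇒ exp(−c·z) = 1/2 ⇒ z = ln(2) / c
z = 0.6931 / 0.44 = 1.575 km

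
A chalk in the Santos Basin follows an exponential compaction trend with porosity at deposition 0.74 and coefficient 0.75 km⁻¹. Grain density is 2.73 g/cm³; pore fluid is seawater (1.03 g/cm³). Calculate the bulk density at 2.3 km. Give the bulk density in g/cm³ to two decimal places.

Porosity at depth: n = 0.74·exp(−0.75×2.3) = 0.74×0.1782 = 0.1318
Bulk density: ρ_b = (1−n)ρ_g + n·ρ_f = 0.8682×2.73 + 0.1318×1.03
       = 2.370 + 0.136 = 2.506 g/cm³

2.51 g/cm³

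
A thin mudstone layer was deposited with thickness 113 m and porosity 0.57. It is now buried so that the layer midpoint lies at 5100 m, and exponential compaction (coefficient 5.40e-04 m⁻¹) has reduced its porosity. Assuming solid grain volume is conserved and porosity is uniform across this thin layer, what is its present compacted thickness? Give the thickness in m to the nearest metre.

50 m

Working in km (1 km = 1000 m; c in km⁻¹ = c in m⁻¹ × 1000):
Porosity at 5.1 km: φ = 0.57·exp(−0.54×5.1) = 0.0363
Solid-volume conservation: h(1−φ) = h₀(1−φ₀) ⇒ h = h₀·(1−φ₀)/(1−φ)
h = 0.113 × (1 − 0.57)/(1 − 0.0363) = 0.113 × 0.4462 = 0.0504 km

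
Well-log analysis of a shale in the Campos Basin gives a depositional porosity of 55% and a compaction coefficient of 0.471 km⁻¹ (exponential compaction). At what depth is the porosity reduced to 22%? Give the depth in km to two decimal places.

Invert Athy's law: Z = ln(φ₀/φ) / β
Z = ln(0.55/0.22) / 0.471 = ln(2.5) / 0.471 = 0.9163 / 0.471 = 1.945 km

1.95 km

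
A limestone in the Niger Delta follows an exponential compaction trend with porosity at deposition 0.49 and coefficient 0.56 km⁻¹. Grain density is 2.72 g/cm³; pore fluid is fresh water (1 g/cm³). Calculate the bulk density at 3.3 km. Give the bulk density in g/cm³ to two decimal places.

2.59 g/cm³

Porosity at depth: phi = 0.49·exp(−0.56×3.3) = 0.49×0.1576 = 0.0772
Bulk density: ρ_b = (1−phi)ρ_g + phi·ρ_f = 0.9228×2.72 + 0.0772×1
       = 2.510 + 0.077 = 2.587 g/cm³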